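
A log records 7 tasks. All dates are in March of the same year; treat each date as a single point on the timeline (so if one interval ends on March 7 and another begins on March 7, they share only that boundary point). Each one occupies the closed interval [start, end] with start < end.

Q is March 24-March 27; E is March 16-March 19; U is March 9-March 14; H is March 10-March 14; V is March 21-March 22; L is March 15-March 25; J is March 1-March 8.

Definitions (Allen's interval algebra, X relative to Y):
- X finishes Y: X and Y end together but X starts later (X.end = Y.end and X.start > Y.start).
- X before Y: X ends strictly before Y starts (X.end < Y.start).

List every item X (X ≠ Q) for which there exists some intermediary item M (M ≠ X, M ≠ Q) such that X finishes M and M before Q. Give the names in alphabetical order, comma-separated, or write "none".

Target Q = [March 24, March 27].
Intermediaries M with M before Q: E, H, J, U, V.
Via E — items with X finishes E: none.
Via H — items with X finishes H: none.
Via J — items with X finishes J: none.
Via U — items with X finishes U: H.
Via V — items with X finishes V: none.
Union: H.

H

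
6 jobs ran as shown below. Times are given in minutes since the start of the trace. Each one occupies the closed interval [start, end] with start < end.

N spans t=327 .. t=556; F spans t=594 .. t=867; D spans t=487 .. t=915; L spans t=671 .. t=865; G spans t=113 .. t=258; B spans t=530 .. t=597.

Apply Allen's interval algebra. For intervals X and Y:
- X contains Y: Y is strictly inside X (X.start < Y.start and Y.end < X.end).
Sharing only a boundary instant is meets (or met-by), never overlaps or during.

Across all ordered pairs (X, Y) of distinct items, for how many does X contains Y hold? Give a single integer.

4

Checking all 30 ordered pairs for relation 'contains'; matching pairs in alphabetical order:
(D, B): D contains B ✓
(D, F): D contains F ✓
(D, L): D contains L ✓
(F, L): F contains L ✓
Count: 4.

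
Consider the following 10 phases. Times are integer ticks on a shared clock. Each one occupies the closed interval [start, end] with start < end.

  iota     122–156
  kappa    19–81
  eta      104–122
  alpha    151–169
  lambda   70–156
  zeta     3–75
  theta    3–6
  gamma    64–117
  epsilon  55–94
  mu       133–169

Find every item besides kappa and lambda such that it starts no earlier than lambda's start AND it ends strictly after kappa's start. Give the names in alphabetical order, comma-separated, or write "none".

alpha, eta, iota, mu

Conditions: its start is no earlier than lambda's start (X.start >= 70) AND its end is strictly after kappa's start (X.end > 19).
alpha: start 151 >= 70? ✓; end 169 > 19? ✓ → yes.
epsilon: start 55 >= 70? ✗; end 94 > 19? ✓ → no.
eta: start 104 >= 70? ✓; end 122 > 19? ✓ → yes.
gamma: start 64 >= 70? ✗; end 117 > 19? ✓ → no.
iota: start 122 >= 70? ✓; end 156 > 19? ✓ → yes.
mu: start 133 >= 70? ✓; end 169 > 19? ✓ → yes.
theta: start 3 >= 70? ✗; end 6 > 19? ✗ → no.
zeta: start 3 >= 70? ✗; end 75 > 19? ✓ → no.
Result: alpha, eta, iota, mu.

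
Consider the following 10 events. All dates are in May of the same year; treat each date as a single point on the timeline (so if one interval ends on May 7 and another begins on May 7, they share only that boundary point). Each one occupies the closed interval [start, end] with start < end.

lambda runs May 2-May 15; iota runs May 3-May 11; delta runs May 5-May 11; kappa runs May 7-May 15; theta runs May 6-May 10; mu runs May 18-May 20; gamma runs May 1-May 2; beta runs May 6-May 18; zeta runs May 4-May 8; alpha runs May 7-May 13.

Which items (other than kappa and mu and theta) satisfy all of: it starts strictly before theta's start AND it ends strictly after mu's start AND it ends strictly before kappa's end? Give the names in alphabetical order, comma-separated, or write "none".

none

Conditions: its start is strictly before theta's start (X.start < May 6) AND its end is strictly after mu's start (X.end > May 18) AND its end is strictly before kappa's end (X.end < May 15).
alpha: start May 7 < May 6? ✗; end May 13 > May 18? ✗; end May 13 < May 15? ✓ → no.
beta: start May 6 < May 6? ✗; end May 18 > May 18? ✗; end May 18 < May 15? ✗ → no.
delta: start May 5 < May 6? ✓; end May 11 > May 18? ✗; end May 11 < May 15? ✓ → no.
gamma: start May 1 < May 6? ✓; end May 2 > May 18? ✗; end May 2 < May 15? ✓ → no.
iota: start May 3 < May 6? ✓; end May 11 > May 18? ✗; end May 11 < May 15? ✓ → no.
lambda: start May 2 < May 6? ✓; end May 15 > May 18? ✗; end May 15 < May 15? ✗ → no.
zeta: start May 4 < May 6? ✓; end May 8 > May 18? ✗; end May 8 < May 15? ✓ → no.
Result: none.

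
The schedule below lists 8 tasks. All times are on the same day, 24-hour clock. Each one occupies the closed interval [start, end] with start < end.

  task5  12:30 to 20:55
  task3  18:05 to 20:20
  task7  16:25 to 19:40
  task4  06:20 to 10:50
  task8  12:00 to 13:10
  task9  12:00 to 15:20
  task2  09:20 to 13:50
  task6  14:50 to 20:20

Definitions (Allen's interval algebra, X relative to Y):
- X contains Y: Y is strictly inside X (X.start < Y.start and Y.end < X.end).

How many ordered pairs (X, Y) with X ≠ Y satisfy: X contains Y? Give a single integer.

Checking all 56 ordered pairs for relation 'contains'; matching pairs in alphabetical order:
(task2, task8): task2 contains task8 ✓
(task5, task3): task5 contains task3 ✓
(task5, task6): task5 contains task6 ✓
(task5, task7): task5 contains task7 ✓
(task6, task7): task6 contains task7 ✓
Count: 5.

5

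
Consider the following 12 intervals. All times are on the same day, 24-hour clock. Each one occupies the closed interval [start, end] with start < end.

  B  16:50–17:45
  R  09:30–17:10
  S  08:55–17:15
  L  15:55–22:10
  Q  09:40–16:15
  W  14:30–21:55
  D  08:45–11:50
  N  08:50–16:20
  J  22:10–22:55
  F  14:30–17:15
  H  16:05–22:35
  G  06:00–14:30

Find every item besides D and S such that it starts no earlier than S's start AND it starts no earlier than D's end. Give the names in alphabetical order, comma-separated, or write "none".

Conditions: its start is no earlier than S's start (X.start >= 08:55) AND its start is no earlier than D's end (X.start >= 11:50).
B: start 16:50 >= 08:55? ✓; start 16:50 >= 11:50? ✓ → yes.
F: start 14:30 >= 08:55? ✓; start 14:30 >= 11:50? ✓ → yes.
G: start 06:00 >= 08:55? ✗; start 06:00 >= 11:50? ✗ → no.
H: start 16:05 >= 08:55? ✓; start 16:05 >= 11:50? ✓ → yes.
J: start 22:10 >= 08:55? ✓; start 22:10 >= 11:50? ✓ → yes.
L: start 15:55 >= 08:55? ✓; start 15:55 >= 11:50? ✓ → yes.
N: start 08:50 >= 08:55? ✗; start 08:50 >= 11:50? ✗ → no.
Q: start 09:40 >= 08:55? ✓; start 09:40 >= 11:50? ✗ → no.
R: start 09:30 >= 08:55? ✓; start 09:30 >= 11:50? ✗ → no.
W: start 14:30 >= 08:55? ✓; start 14:30 >= 11:50? ✓ → yes.
Result: B, F, H, J, L, W.

B, F, H, J, L, W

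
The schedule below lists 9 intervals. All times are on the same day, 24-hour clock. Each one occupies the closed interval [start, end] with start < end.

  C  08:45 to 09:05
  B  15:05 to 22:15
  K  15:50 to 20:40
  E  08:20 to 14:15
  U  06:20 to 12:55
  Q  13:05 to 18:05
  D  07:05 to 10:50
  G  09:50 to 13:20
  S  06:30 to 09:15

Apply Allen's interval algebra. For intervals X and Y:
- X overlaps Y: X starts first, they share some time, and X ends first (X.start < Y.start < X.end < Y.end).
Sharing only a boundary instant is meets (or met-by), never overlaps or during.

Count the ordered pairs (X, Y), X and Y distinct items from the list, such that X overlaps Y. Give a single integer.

10

Checking all 72 ordered pairs for relation 'overlaps'; matching pairs in alphabetical order:
(D, E): D overlaps E ✓
(D, G): D overlaps G ✓
(E, Q): E overlaps Q ✓
(G, Q): G overlaps Q ✓
(Q, B): Q overlaps B ✓
(Q, K): Q overlaps K ✓
(S, D): S overlaps D ✓
(S, E): S overlaps E ✓
(U, E): U overlaps E ✓
(U, G): U overlaps G ✓
Count: 10.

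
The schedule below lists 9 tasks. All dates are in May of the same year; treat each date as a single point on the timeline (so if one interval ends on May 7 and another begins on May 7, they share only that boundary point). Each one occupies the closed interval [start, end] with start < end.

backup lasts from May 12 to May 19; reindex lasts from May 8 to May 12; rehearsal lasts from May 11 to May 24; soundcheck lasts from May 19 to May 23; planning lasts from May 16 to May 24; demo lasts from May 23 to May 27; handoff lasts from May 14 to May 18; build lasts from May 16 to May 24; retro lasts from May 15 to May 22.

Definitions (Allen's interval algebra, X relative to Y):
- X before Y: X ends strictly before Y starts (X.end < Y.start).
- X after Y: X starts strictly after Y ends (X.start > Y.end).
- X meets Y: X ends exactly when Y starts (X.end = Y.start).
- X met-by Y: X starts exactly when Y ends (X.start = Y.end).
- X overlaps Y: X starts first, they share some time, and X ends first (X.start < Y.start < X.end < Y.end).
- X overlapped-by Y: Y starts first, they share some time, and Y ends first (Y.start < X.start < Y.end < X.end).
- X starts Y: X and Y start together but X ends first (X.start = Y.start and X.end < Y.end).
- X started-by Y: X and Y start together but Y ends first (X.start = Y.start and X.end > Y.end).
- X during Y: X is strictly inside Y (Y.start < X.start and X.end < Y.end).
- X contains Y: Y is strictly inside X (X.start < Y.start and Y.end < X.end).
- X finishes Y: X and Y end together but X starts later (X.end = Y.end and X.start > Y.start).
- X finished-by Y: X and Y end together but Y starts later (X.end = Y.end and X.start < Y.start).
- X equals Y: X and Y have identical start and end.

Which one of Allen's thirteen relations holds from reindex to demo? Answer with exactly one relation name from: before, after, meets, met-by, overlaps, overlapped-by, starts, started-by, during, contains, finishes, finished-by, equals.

reindex = [May 8, May 12]; demo = [May 23, May 27].
Compare endpoints: reindex.start < demo.start, reindex.start < demo.end, reindex.end < demo.start, reindex.end < demo.end.
That pattern is 'before'.

before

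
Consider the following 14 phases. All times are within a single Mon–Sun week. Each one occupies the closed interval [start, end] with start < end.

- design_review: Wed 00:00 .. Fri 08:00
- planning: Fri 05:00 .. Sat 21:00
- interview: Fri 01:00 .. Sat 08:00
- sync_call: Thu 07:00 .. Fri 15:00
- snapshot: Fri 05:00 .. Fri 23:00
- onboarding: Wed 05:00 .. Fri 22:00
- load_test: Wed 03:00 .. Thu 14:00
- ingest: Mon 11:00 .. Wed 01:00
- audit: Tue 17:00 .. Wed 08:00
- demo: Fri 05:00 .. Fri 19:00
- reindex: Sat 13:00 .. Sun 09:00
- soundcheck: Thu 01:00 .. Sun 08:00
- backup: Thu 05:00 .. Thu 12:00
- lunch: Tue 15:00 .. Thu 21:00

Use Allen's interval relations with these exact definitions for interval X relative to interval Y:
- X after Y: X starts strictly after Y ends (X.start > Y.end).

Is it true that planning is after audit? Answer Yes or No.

Yes

planning = [Fri 05:00, Sat 21:00], audit = [Tue 17:00, Wed 08:00].
Actual relation of planning to audit: after.
Asked whether 'after' holds → Yes.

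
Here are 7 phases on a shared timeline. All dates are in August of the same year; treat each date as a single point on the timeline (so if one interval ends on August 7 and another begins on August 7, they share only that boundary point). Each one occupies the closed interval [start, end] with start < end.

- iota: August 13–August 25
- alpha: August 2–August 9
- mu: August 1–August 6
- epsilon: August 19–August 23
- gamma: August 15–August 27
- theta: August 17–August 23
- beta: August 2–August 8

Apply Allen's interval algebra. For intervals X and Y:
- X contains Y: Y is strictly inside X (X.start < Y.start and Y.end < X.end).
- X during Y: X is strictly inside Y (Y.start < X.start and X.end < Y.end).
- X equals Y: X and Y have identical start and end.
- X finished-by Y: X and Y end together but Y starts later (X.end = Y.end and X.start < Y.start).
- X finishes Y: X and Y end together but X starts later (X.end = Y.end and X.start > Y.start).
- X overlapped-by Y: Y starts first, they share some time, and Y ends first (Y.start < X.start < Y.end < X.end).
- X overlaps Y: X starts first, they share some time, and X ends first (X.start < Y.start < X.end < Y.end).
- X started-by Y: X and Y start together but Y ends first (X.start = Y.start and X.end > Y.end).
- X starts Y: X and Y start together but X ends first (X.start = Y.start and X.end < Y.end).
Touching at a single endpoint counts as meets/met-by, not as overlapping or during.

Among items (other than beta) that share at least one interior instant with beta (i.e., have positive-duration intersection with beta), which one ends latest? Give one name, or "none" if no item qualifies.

Target beta = [August 2, August 8].
alpha [August 2, August 9] → started-by → candidate.
epsilon [August 19, August 23] → after → excluded.
gamma [August 15, August 27] → after → excluded.
iota [August 13, August 25] → after → excluded.
mu [August 1, August 6] → overlaps → candidate.
theta [August 17, August 23] → after → excluded.
Among candidates, latest end is August 9 → alpha.

alpha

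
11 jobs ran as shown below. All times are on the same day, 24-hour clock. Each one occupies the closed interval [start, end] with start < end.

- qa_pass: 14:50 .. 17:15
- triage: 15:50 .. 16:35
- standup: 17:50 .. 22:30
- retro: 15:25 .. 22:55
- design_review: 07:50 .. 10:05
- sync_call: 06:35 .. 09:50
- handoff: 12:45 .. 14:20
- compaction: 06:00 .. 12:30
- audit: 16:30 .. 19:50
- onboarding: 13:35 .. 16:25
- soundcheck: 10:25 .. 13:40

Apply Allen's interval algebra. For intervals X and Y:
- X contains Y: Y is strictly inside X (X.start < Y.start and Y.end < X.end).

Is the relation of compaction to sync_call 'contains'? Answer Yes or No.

compaction = [06:00, 12:30], sync_call = [06:35, 09:50].
Actual relation of compaction to sync_call: contains.
Asked whether 'contains' holds → Yes.

Yes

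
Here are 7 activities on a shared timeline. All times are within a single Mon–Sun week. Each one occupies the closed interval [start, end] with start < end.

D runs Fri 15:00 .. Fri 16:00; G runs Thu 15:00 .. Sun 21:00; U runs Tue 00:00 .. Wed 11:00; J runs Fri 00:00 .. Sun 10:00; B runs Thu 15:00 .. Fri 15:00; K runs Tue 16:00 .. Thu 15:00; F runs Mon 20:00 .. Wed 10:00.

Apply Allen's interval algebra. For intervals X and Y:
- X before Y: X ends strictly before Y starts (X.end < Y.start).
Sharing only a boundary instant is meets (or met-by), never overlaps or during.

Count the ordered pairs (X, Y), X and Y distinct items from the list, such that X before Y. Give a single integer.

10

Checking all 42 ordered pairs for relation 'before'; matching pairs in alphabetical order:
(F, B): F before B ✓
(F, D): F before D ✓
(F, G): F before G ✓
(F, J): F before J ✓
(K, D): K before D ✓
(K, J): K before J ✓
(U, B): U before B ✓
(U, D): U before D ✓
(U, G): U before G ✓
(U, J): U before J ✓
Count: 10.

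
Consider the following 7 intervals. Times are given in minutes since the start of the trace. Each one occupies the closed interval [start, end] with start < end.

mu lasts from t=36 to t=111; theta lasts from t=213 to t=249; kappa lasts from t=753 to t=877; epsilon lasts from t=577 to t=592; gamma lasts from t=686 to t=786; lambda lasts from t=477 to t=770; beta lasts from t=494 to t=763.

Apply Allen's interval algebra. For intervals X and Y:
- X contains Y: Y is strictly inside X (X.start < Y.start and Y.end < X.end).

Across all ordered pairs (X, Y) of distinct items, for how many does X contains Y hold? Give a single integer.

Checking all 42 ordered pairs for relation 'contains'; matching pairs in alphabetical order:
(beta, epsilon): beta contains epsilon ✓
(lambda, beta): lambda contains beta ✓
(lambda, epsilon): lambda contains epsilon ✓
Count: 3.

3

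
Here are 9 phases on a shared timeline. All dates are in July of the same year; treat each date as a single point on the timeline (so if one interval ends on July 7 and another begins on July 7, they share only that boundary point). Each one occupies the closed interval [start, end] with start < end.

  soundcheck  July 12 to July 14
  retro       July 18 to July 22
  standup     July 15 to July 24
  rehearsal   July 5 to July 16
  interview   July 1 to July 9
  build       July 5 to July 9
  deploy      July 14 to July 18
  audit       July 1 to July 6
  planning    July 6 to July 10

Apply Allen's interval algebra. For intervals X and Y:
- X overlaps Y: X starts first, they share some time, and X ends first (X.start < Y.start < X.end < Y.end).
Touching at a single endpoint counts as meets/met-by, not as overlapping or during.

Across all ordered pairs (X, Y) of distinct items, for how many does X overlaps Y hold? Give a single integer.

8

Checking all 72 ordered pairs for relation 'overlaps'; matching pairs in alphabetical order:
(audit, build): audit overlaps build ✓
(audit, rehearsal): audit overlaps rehearsal ✓
(build, planning): build overlaps planning ✓
(deploy, standup): deploy overlaps standup ✓
(interview, planning): interview overlaps planning ✓
(interview, rehearsal): interview overlaps rehearsal ✓
(rehearsal, deploy): rehearsal overlaps deploy ✓
(rehearsal, standup): rehearsal overlaps standup ✓
Count: 8.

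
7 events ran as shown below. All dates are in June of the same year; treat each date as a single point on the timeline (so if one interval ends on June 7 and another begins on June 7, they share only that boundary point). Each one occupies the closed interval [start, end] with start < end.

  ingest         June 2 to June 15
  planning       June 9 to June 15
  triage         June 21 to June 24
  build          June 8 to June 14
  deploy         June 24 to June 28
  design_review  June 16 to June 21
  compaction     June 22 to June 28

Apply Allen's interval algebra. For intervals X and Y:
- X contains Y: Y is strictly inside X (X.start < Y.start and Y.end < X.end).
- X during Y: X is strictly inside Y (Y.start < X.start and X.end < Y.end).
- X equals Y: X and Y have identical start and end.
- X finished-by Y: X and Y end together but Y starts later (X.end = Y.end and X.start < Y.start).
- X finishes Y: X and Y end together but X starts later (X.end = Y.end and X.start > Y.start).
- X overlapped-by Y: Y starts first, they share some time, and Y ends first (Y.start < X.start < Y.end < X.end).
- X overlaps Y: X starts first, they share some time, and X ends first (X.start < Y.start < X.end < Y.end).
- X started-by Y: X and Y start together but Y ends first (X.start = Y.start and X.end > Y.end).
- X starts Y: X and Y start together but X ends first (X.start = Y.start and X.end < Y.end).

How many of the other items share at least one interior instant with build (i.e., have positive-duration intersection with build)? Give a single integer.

Target build = [June 8, June 14].
compaction [June 22, June 28] → after → no.
deploy [June 24, June 28] → after → no.
design_review [June 16, June 21] → after → no.
ingest [June 2, June 15] → contains → counts.
planning [June 9, June 15] → overlapped-by → counts.
triage [June 21, June 24] → after → no.
Total: 2.

2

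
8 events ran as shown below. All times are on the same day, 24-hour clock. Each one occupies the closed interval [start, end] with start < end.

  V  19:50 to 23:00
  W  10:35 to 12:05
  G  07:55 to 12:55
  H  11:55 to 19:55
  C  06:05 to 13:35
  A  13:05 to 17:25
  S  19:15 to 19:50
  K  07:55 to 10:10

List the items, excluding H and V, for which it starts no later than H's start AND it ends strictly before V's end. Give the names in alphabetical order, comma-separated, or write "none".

Conditions: its start is no later than H's start (X.start <= 11:55) AND its end is strictly before V's end (X.end < 23:00).
A: start 13:05 <= 11:55? ✗; end 17:25 < 23:00? ✓ → no.
C: start 06:05 <= 11:55? ✓; end 13:35 < 23:00? ✓ → yes.
G: start 07:55 <= 11:55? ✓; end 12:55 < 23:00? ✓ → yes.
K: start 07:55 <= 11:55? ✓; end 10:10 < 23:00? ✓ → yes.
S: start 19:15 <= 11:55? ✗; end 19:50 < 23:00? ✓ → no.
W: start 10:35 <= 11:55? ✓; end 12:05 < 23:00? ✓ → yes.
Result: C, G, K, W.

C, G, K, W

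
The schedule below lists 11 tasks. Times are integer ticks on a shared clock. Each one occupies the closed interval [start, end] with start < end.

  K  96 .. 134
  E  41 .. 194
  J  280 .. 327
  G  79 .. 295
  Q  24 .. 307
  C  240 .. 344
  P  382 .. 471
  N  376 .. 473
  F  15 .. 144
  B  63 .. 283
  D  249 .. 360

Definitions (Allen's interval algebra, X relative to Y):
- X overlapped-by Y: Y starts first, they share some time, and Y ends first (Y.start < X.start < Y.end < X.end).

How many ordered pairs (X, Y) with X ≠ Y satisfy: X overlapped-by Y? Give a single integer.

Checking all 110 ordered pairs for relation 'overlapped-by'; matching pairs in alphabetical order:
(B, E): B overlapped-by E ✓
(B, F): B overlapped-by F ✓
(C, B): C overlapped-by B ✓
(C, G): C overlapped-by G ✓
(C, Q): C overlapped-by Q ✓
(D, B): D overlapped-by B ✓
(D, C): D overlapped-by C ✓
(D, G): D overlapped-by G ✓
(D, Q): D overlapped-by Q ✓
(E, F): E overlapped-by F ✓
(G, B): G overlapped-by B ✓
(G, E): G overlapped-by E ✓
(G, F): G overlapped-by F ✓
(J, B): J overlapped-by B ✓
(J, G): J overlapped-by G ✓
(J, Q): J overlapped-by Q ✓
(Q, F): Q overlapped-by F ✓
Count: 17.

17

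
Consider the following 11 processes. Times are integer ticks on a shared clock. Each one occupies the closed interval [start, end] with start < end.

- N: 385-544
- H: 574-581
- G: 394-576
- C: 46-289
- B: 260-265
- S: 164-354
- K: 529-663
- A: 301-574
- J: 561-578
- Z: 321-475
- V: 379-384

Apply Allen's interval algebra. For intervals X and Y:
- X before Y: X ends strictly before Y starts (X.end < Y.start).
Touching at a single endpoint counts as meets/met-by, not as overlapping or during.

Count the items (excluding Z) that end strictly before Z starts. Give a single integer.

Target Z = [321, 475].
A [301, 574] → contains → no.
B [260, 265] → before → counts.
C [46, 289] → before → counts.
G [394, 576] → overlapped-by → no.
H [574, 581] → after → no.
J [561, 578] → after → no.
K [529, 663] → after → no.
N [385, 544] → overlapped-by → no.
S [164, 354] → overlaps → no.
V [379, 384] → during → no.
Total: 2.

2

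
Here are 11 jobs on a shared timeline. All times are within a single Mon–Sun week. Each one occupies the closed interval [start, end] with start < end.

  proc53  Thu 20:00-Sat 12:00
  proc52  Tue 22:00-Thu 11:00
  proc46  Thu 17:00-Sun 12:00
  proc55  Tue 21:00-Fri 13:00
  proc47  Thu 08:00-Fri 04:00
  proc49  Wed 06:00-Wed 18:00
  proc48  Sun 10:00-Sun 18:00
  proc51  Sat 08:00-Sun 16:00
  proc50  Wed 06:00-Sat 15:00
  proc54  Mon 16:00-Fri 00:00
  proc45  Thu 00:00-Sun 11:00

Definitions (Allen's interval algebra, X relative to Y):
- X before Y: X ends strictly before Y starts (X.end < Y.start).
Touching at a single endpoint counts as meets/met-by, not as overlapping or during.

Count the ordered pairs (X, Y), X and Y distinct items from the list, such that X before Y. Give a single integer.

18

Checking all 110 ordered pairs for relation 'before'; matching pairs in alphabetical order:
(proc47, proc48): proc47 before proc48 ✓
(proc47, proc51): proc47 before proc51 ✓
(proc49, proc45): proc49 before proc45 ✓
(proc49, proc46): proc49 before proc46 ✓
(proc49, proc47): proc49 before proc47 ✓
(proc49, proc48): proc49 before proc48 ✓
(proc49, proc51): proc49 before proc51 ✓
(proc49, proc53): proc49 before proc53 ✓
(proc50, proc48): proc50 before proc48 ✓
(proc52, proc46): proc52 before proc46 ✓
(proc52, proc48): proc52 before proc48 ✓
(proc52, proc51): proc52 before proc51 ✓
(proc52, proc53): proc52 before proc53 ✓
(proc53, proc48): proc53 before proc48 ✓
(proc54, proc48): proc54 before proc48 ✓
(proc54, proc51): proc54 before proc51 ✓
(proc55, proc48): proc55 before proc48 ✓
(proc55, proc51): proc55 before proc51 ✓
Count: 18.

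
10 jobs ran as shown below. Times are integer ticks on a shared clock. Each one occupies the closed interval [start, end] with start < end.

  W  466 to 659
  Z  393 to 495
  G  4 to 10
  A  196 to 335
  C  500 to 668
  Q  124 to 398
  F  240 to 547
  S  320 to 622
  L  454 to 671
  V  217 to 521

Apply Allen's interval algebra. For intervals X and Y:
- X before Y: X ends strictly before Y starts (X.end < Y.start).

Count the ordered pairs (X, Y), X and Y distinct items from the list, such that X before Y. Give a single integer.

17

Checking all 90 ordered pairs for relation 'before'; matching pairs in alphabetical order:
(A, C): A before C ✓
(A, L): A before L ✓
(A, W): A before W ✓
(A, Z): A before Z ✓
(G, A): G before A ✓
(G, C): G before C ✓
(G, F): G before F ✓
(G, L): G before L ✓
(G, Q): G before Q ✓
(G, S): G before S ✓
(G, V): G before V ✓
(G, W): G before W ✓
(G, Z): G before Z ✓
(Q, C): Q before C ✓
(Q, L): Q before L ✓
(Q, W): Q before W ✓
(Z, C): Z before C ✓
Count: 17.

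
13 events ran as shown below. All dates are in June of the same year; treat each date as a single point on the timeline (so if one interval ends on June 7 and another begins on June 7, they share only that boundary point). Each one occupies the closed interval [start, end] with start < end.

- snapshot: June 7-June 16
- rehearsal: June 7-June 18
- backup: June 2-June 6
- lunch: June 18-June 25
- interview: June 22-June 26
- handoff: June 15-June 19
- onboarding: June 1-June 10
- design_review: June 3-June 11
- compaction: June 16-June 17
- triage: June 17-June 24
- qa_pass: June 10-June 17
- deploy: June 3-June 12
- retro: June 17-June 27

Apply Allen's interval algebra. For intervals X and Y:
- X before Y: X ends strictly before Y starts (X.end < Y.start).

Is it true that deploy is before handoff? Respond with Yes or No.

deploy = [June 3, June 12], handoff = [June 15, June 19].
Actual relation of deploy to handoff: before.
Asked whether 'before' holds → Yes.

Yes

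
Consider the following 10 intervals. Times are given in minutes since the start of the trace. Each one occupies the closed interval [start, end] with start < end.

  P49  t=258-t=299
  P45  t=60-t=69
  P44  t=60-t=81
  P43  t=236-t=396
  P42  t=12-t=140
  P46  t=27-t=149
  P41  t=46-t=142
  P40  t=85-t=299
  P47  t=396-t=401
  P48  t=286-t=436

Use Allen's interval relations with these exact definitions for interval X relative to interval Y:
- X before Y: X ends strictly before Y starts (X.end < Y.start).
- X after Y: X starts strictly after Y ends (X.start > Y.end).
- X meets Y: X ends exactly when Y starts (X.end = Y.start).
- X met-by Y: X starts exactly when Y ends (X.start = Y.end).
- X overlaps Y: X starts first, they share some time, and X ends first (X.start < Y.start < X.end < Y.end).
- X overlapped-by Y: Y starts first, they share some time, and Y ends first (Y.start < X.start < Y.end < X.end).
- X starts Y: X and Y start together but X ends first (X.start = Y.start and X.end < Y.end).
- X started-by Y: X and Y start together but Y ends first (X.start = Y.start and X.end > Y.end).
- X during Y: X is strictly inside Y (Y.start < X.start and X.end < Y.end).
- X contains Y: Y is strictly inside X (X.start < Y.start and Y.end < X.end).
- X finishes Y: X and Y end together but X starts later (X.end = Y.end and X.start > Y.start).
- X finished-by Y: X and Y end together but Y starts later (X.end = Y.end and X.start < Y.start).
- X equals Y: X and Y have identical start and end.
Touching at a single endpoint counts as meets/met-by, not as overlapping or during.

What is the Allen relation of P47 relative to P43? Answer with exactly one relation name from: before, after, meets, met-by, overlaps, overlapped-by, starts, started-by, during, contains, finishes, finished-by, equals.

P47 = [t=396, t=401]; P43 = [t=236, t=396].
Compare endpoints: P47.start > P43.start, P47.start = P43.end, P47.end > P43.start, P47.end > P43.end.
That pattern is 'met-by'.

met-by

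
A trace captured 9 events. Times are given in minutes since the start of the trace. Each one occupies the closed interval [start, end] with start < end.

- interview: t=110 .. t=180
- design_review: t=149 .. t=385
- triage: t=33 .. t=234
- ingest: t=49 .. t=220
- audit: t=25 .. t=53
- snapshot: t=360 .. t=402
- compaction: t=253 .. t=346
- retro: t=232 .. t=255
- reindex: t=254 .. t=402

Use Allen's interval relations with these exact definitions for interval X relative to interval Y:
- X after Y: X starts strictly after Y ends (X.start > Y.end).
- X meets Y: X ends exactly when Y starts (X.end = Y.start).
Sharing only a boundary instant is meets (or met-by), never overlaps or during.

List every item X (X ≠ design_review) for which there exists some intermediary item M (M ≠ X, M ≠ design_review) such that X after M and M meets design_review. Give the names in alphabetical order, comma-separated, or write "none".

none

Target design_review = [t=149, t=385].
Intermediaries M with M meets design_review: none.
Union: none.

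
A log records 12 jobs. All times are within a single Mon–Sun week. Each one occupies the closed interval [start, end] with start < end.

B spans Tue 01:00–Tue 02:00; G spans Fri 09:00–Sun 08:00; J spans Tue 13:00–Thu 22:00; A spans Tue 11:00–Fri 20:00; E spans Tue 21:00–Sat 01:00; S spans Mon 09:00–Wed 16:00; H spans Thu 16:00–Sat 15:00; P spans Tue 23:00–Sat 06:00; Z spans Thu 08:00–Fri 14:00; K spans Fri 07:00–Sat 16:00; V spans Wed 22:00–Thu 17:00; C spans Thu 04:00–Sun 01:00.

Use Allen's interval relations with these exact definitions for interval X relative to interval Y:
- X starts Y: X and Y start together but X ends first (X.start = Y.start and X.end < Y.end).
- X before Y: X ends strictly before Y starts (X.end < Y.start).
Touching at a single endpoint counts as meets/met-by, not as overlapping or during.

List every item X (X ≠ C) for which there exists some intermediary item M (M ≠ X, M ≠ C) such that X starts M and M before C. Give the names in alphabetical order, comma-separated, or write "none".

none

Target C = [Thu 04:00, Sun 01:00].
Intermediaries M with M before C: B, S.
Via B — items with X starts B: none.
Via S — items with X starts S: none.
Union: none.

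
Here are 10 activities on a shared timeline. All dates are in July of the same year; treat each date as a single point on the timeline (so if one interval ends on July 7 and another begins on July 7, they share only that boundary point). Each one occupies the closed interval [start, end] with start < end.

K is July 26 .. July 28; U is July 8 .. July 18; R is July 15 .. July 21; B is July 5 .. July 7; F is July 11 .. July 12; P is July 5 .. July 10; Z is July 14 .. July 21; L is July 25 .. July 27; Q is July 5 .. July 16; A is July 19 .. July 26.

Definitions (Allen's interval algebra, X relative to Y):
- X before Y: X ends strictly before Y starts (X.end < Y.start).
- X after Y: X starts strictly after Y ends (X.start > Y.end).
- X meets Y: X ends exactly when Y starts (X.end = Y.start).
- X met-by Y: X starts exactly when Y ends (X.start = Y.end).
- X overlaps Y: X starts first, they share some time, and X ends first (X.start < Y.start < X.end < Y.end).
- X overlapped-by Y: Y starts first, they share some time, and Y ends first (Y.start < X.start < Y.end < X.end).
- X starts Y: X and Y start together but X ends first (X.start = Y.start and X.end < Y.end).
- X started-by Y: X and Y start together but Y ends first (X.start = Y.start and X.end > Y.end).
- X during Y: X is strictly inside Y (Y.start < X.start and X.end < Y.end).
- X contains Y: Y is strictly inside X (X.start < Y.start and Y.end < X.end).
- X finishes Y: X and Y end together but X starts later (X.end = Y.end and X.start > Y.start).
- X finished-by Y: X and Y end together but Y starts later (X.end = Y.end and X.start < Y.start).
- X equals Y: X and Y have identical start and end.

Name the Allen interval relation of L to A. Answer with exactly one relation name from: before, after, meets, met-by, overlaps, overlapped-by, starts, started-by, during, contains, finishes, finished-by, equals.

L = [July 25, July 27]; A = [July 19, July 26].
Compare endpoints: L.start > A.start, L.start < A.end, L.end > A.start, L.end > A.end.
That pattern is 'overlapped-by'.

overlapped-by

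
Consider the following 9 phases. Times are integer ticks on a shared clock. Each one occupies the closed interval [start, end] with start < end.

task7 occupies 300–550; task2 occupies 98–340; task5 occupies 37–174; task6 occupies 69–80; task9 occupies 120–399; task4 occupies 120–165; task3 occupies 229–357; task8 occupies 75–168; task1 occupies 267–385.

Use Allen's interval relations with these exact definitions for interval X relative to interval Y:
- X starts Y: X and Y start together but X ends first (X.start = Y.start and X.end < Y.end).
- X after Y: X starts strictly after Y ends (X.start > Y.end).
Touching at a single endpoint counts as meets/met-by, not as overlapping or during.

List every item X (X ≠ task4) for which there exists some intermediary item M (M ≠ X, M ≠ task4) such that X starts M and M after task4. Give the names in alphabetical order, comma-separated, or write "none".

Target task4 = [120, 165].
Intermediaries M with M after task4: task1, task3, task7.
Via task1 — items with X starts task1: none.
Via task3 — items with X starts task3: none.
Via task7 — items with X starts task7: none.
Union: none.

none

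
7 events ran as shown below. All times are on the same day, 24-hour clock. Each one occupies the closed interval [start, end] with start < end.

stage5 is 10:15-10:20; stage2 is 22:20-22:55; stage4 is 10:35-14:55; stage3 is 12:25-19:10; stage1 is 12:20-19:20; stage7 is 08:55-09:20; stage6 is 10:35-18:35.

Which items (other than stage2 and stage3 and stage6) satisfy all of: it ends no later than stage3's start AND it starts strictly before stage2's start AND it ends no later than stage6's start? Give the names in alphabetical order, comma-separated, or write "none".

stage5, stage7

Conditions: its end is no later than stage3's start (X.end <= 12:25) AND its start is strictly before stage2's start (X.start < 22:20) AND its end is no later than stage6's start (X.end <= 10:35).
stage1: end 19:20 <= 12:25? ✗; start 12:20 < 22:20? ✓; end 19:20 <= 10:35? ✗ → no.
stage4: end 14:55 <= 12:25? ✗; start 10:35 < 22:20? ✓; end 14:55 <= 10:35? ✗ → no.
stage5: end 10:20 <= 12:25? ✓; start 10:15 < 22:20? ✓; end 10:20 <= 10:35? ✓ → yes.
stage7: end 09:20 <= 12:25? ✓; start 08:55 < 22:20? ✓; end 09:20 <= 10:35? ✓ → yes.
Result: stage5, stage7.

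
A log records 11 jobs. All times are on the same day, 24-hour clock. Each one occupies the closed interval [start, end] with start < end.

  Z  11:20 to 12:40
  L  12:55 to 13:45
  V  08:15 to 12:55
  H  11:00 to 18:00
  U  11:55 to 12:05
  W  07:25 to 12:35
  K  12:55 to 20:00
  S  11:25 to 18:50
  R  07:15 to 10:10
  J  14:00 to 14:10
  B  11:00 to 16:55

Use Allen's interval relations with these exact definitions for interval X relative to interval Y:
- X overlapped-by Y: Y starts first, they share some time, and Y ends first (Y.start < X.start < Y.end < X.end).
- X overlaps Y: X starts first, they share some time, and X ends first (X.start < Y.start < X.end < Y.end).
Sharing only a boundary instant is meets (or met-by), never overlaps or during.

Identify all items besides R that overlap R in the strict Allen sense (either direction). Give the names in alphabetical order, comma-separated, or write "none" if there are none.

V, W

Target R = [07:15, 10:10].
B [11:00, 16:55] → after → no.
H [11:00, 18:00] → after → no.
J [14:00, 14:10] → after → no.
K [12:55, 20:00] → after → no.
L [12:55, 13:45] → after → no.
S [11:25, 18:50] → after → no.
U [11:55, 12:05] → after → no.
V [08:15, 12:55] → overlapped-by → yes.
W [07:25, 12:35] → overlapped-by → yes.
Z [11:20, 12:40] → after → no.
Result: V, W.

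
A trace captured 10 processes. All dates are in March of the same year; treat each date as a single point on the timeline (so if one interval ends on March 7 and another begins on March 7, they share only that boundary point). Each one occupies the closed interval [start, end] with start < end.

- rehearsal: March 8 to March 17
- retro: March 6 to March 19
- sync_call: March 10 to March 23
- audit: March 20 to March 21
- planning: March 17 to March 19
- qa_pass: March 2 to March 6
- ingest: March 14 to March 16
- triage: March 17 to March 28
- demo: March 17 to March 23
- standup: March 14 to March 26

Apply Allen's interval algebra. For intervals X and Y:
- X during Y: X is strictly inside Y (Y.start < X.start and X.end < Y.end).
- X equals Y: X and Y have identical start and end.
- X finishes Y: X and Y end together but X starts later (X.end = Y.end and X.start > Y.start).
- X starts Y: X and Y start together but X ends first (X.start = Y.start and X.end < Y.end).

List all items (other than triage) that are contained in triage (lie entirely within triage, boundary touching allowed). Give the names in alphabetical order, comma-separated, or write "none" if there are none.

Target triage = [March 17, March 28].
audit [March 20, March 21] → during → yes.
demo [March 17, March 23] → starts → yes.
ingest [March 14, March 16] → before → no.
planning [March 17, March 19] → starts → yes.
qa_pass [March 2, March 6] → before → no.
rehearsal [March 8, March 17] → meets → no.
retro [March 6, March 19] → overlaps → no.
standup [March 14, March 26] → overlaps → no.
sync_call [March 10, March 23] → overlaps → no.
Result: audit, demo, planning.

audit, demo, planning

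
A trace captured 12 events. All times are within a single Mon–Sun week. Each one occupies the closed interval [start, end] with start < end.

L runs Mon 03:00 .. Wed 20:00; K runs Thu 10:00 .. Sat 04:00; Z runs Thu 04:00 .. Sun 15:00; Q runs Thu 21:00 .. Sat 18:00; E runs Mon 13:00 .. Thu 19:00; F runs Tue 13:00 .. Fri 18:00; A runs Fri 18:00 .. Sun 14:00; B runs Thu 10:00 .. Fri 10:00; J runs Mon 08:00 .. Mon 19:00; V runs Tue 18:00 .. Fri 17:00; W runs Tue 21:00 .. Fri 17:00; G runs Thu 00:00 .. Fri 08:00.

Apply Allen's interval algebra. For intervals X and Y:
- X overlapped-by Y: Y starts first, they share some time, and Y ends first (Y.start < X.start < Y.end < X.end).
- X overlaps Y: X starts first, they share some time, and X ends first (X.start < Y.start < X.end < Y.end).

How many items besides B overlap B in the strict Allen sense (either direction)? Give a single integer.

Target B = [Thu 10:00, Fri 10:00].
A [Fri 18:00, Sun 14:00] → after → no.
E [Mon 13:00, Thu 19:00] → overlaps → counts.
F [Tue 13:00, Fri 18:00] → contains → no.
G [Thu 00:00, Fri 08:00] → overlaps → counts.
J [Mon 08:00, Mon 19:00] → before → no.
K [Thu 10:00, Sat 04:00] → started-by → no.
L [Mon 03:00, Wed 20:00] → before → no.
Q [Thu 21:00, Sat 18:00] → overlapped-by → counts.
V [Tue 18:00, Fri 17:00] → contains → no.
W [Tue 21:00, Fri 17:00] → contains → no.
Z [Thu 04:00, Sun 15:00] → contains → no.
Total: 3.

3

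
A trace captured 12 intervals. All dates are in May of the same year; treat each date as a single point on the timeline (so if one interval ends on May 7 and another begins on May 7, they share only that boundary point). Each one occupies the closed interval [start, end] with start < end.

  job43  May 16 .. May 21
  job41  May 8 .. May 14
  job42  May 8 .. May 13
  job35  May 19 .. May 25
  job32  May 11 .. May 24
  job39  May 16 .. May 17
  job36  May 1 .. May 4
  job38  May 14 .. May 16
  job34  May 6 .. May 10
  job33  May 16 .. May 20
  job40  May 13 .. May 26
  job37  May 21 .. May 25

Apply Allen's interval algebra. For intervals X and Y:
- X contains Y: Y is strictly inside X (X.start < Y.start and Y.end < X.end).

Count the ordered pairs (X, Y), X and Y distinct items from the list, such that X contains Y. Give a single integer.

Checking all 132 ordered pairs for relation 'contains'; matching pairs in alphabetical order:
(job32, job33): job32 contains job33 ✓
(job32, job38): job32 contains job38 ✓
(job32, job39): job32 contains job39 ✓
(job32, job43): job32 contains job43 ✓
(job40, job33): job40 contains job33 ✓
(job40, job35): job40 contains job35 ✓
(job40, job37): job40 contains job37 ✓
(job40, job38): job40 contains job38 ✓
(job40, job39): job40 contains job39 ✓
(job40, job43): job40 contains job43 ✓
Count: 10.

10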